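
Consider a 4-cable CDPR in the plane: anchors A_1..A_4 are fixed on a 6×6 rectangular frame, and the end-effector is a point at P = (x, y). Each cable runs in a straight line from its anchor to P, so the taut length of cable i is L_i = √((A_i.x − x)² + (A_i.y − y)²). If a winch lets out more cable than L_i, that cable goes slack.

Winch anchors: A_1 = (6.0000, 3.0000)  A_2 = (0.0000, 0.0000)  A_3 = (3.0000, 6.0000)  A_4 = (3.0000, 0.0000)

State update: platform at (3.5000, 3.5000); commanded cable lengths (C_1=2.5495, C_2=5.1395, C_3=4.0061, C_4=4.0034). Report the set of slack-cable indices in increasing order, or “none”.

i=1: geometric 2.5495 vs commanded 2.5495 ⇒ taut
i=2: geometric 4.9497 vs commanded 5.1395 ⇒ slack
i=3: geometric 2.5495 vs commanded 4.0061 ⇒ slack
i=4: geometric 3.5355 vs commanded 4.0034 ⇒ slack

2, 3, 4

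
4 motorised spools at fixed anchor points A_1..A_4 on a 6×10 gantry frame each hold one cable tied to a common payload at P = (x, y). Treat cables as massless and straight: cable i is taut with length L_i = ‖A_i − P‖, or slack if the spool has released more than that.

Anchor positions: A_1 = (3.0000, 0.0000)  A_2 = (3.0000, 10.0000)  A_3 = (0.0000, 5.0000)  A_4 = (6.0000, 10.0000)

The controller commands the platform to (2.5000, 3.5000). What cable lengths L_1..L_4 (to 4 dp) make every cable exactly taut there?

L_1: Δ = A_1−P = (0.5000, -3.5000) → ‖Δ‖ = √12.5000 = 3.5355
L_2: Δ = A_2−P = (0.5000, 6.5000) → ‖Δ‖ = √42.5000 = 6.5192
L_3: Δ = A_3−P = (-2.5000, 1.5000) → ‖Δ‖ = √8.5000 = 2.9155
L_4: Δ = A_4−P = (3.5000, 6.5000) → ‖Δ‖ = √54.5000 = 7.3824

(3.5355, 6.5192, 2.9155, 7.3824)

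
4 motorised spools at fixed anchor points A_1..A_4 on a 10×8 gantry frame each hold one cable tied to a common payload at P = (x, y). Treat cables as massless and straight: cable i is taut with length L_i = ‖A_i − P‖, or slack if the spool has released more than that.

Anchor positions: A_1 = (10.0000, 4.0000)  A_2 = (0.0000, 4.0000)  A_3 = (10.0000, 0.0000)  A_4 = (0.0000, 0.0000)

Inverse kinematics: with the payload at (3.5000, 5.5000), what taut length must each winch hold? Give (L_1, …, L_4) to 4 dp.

(6.6708, 3.8079, 8.5147, 6.5192)

cable 1: Δx=6.5000, Δy=-1.5000; L_1 = √(Δx²+Δy²) = 6.6708
cable 2: Δx=-3.5000, Δy=-1.5000; L_2 = √(Δx²+Δy²) = 3.8079
cable 3: Δx=6.5000, Δy=-5.5000; L_3 = √(Δx²+Δy²) = 8.5147
cable 4: Δx=-3.5000, Δy=-5.5000; L_4 = √(Δx²+Δy²) = 6.5192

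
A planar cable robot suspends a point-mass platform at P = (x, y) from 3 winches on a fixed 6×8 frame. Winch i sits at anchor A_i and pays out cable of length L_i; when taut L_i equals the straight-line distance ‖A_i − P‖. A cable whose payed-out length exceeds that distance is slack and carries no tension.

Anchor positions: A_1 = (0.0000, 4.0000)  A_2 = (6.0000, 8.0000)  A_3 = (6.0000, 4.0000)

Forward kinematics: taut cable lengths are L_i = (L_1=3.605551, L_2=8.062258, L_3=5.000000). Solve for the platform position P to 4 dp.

each cable: (A_i−P)·(A_i−P) = L_i²; let q_i = ‖A_i‖²−L_i²
q_1 = 0.0000+16.0000−13.0000 = 3.0000
row 1: -12.0000x − 8.0000y = -32.0000  (q_2=35.0000)
row 2: -12.0000x + 0.0000y = -24.0000  (q_3=27.0000)
Cramer on rows 1–2 → x = 2.0000, y = 1.0000

(2.0000, 1.0000)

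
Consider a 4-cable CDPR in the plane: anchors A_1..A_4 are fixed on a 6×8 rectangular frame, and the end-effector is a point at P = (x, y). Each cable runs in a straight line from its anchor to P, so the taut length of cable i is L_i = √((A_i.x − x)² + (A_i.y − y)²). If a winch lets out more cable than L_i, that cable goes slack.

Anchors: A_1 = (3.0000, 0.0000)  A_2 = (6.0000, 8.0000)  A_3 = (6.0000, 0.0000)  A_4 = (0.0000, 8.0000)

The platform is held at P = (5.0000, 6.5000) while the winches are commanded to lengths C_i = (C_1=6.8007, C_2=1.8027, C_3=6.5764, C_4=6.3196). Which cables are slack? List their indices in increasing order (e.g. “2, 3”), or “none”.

4

i=1: geometric 6.8007 vs commanded 6.8007 ⇒ taut
i=2: geometric 1.8028 vs commanded 1.8027 ⇒ taut
i=3: geometric 6.5765 vs commanded 6.5764 ⇒ taut
i=4: geometric 5.2202 vs commanded 6.3196 ⇒ slack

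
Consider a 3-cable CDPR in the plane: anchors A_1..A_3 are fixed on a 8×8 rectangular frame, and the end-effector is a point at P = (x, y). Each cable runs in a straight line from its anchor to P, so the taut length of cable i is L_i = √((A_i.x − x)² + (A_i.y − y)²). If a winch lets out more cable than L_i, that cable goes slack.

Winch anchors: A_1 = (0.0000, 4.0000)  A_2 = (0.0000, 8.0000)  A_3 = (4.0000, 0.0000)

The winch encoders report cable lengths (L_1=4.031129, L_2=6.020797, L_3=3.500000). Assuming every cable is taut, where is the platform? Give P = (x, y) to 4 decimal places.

circle eqns → linear via eq_j − eq_1; set k_j = A_j·A_j − L_j²
k_1 = 0.0000+16.0000−16.2500 = -0.2500
0.0000·x − 8.0000·y = k_1−k_2 = -28.0000
-8.0000·x + 8.0000·y = k_1−k_3 = -4.0000
solve first two rows → x=4.0000, y=3.5000

(4.0000, 3.5000)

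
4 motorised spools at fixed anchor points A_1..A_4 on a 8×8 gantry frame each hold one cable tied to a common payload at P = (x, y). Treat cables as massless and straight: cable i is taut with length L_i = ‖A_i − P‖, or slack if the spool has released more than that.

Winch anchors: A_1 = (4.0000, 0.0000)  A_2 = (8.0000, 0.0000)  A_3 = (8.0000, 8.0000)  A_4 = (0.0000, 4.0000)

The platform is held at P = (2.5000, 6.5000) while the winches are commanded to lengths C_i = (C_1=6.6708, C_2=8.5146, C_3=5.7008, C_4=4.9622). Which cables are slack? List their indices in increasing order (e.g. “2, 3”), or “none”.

4

cable 1: L_1 = ‖A_1−P‖ = 6.6708;  C_1 = 6.6708 → taut
cable 2: L_2 = ‖A_2−P‖ = 8.5147;  C_2 = 8.5146 → taut
cable 3: L_3 = ‖A_3−P‖ = 5.7009;  C_3 = 5.7008 → taut
cable 4: L_4 = ‖A_4−P‖ = 3.5355;  C_4 = 4.9622 → slack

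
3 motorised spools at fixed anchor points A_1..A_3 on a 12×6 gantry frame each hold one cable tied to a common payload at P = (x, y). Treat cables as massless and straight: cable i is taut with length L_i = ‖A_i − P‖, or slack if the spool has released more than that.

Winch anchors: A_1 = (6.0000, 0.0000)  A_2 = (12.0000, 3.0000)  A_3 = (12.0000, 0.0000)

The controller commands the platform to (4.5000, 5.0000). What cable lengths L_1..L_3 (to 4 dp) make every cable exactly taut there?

(5.2202, 7.7621, 9.0139)

cable 1: Δx=1.5000, Δy=-5.0000; L_1 = √(Δx²+Δy²) = 5.2202
cable 2: Δx=7.5000, Δy=-2.0000; L_2 = √(Δx²+Δy²) = 7.7621
cable 3: Δx=7.5000, Δy=-5.0000; L_3 = √(Δx²+Δy²) = 9.0139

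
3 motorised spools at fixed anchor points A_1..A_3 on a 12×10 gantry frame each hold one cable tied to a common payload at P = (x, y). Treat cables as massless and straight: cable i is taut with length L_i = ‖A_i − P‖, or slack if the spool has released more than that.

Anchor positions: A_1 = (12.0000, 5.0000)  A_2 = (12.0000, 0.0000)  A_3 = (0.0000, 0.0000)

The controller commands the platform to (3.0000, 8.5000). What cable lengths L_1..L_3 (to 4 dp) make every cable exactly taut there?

L_1 = √((12.0000−3.0000)² + (5.0000−8.5000)²) = 9.6566
L_2 = √((12.0000−3.0000)² + (0.0000−8.5000)²) = 12.3794
L_3 = √((0.0000−3.0000)² + (0.0000−8.5000)²) = 9.0139

(9.6566, 12.3794, 9.0139)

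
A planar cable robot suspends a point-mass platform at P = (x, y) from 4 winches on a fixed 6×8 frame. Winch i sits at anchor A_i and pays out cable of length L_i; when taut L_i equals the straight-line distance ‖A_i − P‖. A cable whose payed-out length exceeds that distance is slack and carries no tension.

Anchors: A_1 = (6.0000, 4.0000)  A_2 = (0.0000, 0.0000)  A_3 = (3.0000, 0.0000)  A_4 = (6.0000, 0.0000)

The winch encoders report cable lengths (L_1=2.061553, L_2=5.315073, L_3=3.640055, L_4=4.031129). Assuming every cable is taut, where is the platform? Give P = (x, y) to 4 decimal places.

(4.0000, 3.5000)

expand ‖A_i−P‖²=L_i² and subtract eq 1 (q_i ≔ ‖A_i‖²−L_i²)
q_1 = 36.0000+16.0000−4.2500 = 47.7500
eq1−eq2 → [12.0000  8.0000]·P = 76.0000
eq1−eq3 → [6.0000  8.0000]·P = 52.0000
eq1−eq4 → [0.0000  8.0000]·P = 28.0000
2×2 solve → P = (4.0000, 3.5000)
check cable 4: ‖A_4−P‖² = 16.2500 ≈ L_4² = 16.2500 ✓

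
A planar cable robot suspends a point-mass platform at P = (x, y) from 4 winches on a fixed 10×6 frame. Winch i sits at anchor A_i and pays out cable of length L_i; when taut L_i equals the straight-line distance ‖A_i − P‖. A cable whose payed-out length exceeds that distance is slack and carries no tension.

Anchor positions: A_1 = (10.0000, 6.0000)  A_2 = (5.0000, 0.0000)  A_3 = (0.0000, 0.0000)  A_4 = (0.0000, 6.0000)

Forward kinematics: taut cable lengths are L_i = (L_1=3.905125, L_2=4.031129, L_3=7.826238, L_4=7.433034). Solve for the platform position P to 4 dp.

(7.0000, 3.5000)

expand ‖A_i−P‖²=L_i² and subtract eq 1 (k_i ≔ ‖A_i‖²−L_i²)
k_1 = 100.0000+36.0000−15.2500 = 120.7500
eq1−eq2 → [10.0000  12.0000]·P = 112.0000
eq1−eq3 → [20.0000  12.0000]·P = 182.0000
eq1−eq4 → [20.0000  0.0000]·P = 140.0000
2×2 solve → P = (7.0000, 3.5000)
check cable 4: ‖A_4−P‖² = 55.2500 ≈ L_4² = 55.2500 ✓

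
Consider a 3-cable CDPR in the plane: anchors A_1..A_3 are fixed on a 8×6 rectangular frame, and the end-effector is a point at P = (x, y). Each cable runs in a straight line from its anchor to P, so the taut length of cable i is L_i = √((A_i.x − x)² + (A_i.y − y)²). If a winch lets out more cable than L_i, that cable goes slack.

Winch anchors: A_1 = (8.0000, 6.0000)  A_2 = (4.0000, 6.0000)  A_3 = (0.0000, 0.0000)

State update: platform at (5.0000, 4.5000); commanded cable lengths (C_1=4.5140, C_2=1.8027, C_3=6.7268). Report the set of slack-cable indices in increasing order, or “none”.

1

cable 1: L_1 = ‖A_1−P‖ = 3.3541;  C_1 = 4.5140 → slack
cable 2: L_2 = ‖A_2−P‖ = 1.8028;  C_2 = 1.8027 → taut
cable 3: L_3 = ‖A_3−P‖ = 6.7268;  C_3 = 6.7268 → taut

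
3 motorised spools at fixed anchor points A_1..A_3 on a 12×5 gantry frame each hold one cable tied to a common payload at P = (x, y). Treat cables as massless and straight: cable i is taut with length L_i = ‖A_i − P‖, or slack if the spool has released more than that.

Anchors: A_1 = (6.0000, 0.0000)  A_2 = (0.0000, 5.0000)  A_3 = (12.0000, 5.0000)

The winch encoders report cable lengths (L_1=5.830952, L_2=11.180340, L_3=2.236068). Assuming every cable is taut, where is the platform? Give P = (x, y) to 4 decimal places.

(11.0000, 3.0000)

each cable: (A_i−P)·(A_i−P) = L_i²; let k_i = ‖A_i‖²−L_i²
k_1 = 36.0000+0.0000−34.0000 = 2.0000
row 1: 12.0000x − 10.0000y = 102.0000  (k_2=-100.0000)
row 2: -12.0000x − 10.0000y = -162.0000  (k_3=164.0000)
Cramer on rows 1–2 → x = 11.0000, y = 3.0000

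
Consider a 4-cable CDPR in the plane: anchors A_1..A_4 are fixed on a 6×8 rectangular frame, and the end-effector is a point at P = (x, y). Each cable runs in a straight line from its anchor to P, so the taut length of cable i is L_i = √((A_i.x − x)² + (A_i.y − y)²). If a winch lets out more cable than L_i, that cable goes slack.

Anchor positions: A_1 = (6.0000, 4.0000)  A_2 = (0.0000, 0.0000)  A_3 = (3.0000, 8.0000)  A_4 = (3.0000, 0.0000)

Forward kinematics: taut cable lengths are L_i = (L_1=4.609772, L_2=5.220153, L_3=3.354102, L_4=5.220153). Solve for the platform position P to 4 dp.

expand ‖A_i−P‖²=L_i² and subtract eq 1 (k_i ≔ ‖A_i‖²−L_i²)
k_1 = 36.0000+16.0000−21.2500 = 30.7500
eq1−eq2 → [12.0000  8.0000]·P = 58.0000
eq1−eq3 → [6.0000  -8.0000]·P = -31.0000
eq1−eq4 → [6.0000  8.0000]·P = 49.0000
2×2 solve → P = (1.5000, 5.0000)
check cable 4: ‖A_4−P‖² = 27.2500 ≈ L_4² = 27.2500 ✓

(1.5000, 5.0000)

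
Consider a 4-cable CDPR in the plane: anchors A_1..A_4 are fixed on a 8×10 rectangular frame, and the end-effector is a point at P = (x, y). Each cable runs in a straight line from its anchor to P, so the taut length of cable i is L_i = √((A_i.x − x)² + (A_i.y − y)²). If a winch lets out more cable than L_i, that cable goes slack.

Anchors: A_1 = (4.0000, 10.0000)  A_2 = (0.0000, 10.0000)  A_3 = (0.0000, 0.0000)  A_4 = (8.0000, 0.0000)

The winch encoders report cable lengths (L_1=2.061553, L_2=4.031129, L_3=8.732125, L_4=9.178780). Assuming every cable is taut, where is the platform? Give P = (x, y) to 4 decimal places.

circle eqns → linear via eq_j − eq_1; set k_j = A_j·A_j − L_j²
k_1 = 16.0000+100.0000−4.2500 = 111.7500
8.0000·x + 0.0000·y = k_1−k_2 = 28.0000
8.0000·x + 20.0000·y = k_1−k_3 = 188.0000
-8.0000·x + 20.0000·y = k_1−k_4 = 132.0000
solve first two rows → x=3.5000, y=8.0000
check cable 4: ‖A_4−P‖² = 84.2500 ≈ L_4² = 84.2500 ✓

(3.5000, 8.0000)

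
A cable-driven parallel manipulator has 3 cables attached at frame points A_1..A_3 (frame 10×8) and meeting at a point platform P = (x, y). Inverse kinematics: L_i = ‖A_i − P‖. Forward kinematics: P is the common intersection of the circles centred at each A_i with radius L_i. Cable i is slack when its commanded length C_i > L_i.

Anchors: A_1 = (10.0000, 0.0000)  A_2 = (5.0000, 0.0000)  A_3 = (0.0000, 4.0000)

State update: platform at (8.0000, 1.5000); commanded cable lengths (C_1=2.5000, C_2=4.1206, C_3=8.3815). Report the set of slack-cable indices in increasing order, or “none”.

2

cable 1: √((2.0000)²+(-1.5000)²)=2.5000, C_1=2.5000: taut
cable 2: √((-3.0000)²+(-1.5000)²)=3.3541, C_2=4.1206: slack
cable 3: √((-8.0000)²+(2.5000)²)=8.3815, C_3=8.3815: taut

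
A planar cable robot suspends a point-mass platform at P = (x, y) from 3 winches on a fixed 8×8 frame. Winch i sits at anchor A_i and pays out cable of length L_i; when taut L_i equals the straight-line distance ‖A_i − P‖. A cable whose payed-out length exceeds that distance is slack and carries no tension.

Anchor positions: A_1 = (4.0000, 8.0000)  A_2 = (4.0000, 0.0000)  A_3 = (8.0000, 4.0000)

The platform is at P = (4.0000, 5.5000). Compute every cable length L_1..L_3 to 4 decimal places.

(2.5000, 5.5000, 4.2720)

cable 1: Δx=0.0000, Δy=2.5000; L_1 = √(Δx²+Δy²) = 2.5000
cable 2: Δx=0.0000, Δy=-5.5000; L_2 = √(Δx²+Δy²) = 5.5000
cable 3: Δx=4.0000, Δy=-1.5000; L_3 = √(Δx²+Δy²) = 4.2720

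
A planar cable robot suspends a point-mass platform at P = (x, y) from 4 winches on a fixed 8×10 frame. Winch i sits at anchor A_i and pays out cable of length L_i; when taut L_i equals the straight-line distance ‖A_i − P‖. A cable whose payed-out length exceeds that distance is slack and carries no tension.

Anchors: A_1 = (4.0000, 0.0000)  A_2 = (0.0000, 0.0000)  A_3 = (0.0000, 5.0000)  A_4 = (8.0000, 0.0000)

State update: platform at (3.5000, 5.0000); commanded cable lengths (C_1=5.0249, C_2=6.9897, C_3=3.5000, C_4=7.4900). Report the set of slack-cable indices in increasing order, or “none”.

2, 4

i=1: geometric 5.0249 vs commanded 5.0249 ⇒ taut
i=2: geometric 6.1033 vs commanded 6.9897 ⇒ slack
i=3: geometric 3.5000 vs commanded 3.5000 ⇒ taut
i=4: geometric 6.7268 vs commanded 7.4900 ⇒ slack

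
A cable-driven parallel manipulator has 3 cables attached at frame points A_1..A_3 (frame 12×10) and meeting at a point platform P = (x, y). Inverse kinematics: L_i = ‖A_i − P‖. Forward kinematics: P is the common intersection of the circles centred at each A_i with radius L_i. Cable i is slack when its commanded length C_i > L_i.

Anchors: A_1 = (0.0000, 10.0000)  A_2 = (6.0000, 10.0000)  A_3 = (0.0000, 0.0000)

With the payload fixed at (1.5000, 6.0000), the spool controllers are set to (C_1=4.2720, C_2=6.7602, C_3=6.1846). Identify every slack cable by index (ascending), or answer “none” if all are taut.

i=1: geometric 4.2720 vs commanded 4.2720 ⇒ taut
i=2: geometric 6.0208 vs commanded 6.7602 ⇒ slack
i=3: geometric 6.1847 vs commanded 6.1846 ⇒ taut

2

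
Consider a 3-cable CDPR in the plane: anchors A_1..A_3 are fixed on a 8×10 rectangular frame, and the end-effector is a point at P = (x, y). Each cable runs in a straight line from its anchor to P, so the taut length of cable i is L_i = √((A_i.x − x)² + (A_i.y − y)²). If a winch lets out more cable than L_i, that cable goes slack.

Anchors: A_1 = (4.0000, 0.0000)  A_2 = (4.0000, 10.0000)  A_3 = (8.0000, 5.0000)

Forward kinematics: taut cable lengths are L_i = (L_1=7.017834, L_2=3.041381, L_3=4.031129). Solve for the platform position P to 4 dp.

(4.5000, 7.0000)

each cable: (A_i−P)·(A_i−P) = L_i²; let k_i = ‖A_i‖²−L_i²
k_1 = 16.0000+0.0000−49.2500 = -33.2500
row 1: 0.0000x − 20.0000y = -140.0000  (k_2=106.7500)
row 2: -8.0000x − 10.0000y = -106.0000  (k_3=72.7500)
Cramer on rows 1–2 → x = 4.5000, y = 7.0000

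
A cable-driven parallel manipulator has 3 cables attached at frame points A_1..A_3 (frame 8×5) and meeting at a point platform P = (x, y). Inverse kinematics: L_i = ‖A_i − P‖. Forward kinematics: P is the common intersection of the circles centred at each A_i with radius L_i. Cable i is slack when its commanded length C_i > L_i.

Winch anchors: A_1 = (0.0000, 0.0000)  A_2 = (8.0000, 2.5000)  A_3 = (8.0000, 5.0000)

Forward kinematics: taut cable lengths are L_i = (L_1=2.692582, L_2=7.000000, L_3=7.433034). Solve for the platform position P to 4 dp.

(1.0000, 2.5000)

expand ‖A_i−P‖²=L_i² and subtract eq 1 (c_i ≔ ‖A_i‖²−L_i²)
c_1 = 0.0000+0.0000−7.2500 = -7.2500
eq1−eq2 → [-16.0000  -5.0000]·P = -28.5000
eq1−eq3 → [-16.0000  -10.0000]·P = -41.0000
2×2 solve → P = (1.0000, 2.5000)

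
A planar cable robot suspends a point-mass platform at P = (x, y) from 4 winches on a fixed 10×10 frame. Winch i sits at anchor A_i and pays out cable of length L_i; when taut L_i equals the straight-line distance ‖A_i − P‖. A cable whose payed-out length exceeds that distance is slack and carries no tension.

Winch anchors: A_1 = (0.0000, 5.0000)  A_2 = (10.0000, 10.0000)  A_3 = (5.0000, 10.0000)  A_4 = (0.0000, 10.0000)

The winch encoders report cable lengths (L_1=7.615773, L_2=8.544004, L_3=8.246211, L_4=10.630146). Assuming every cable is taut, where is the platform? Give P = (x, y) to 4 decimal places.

(7.0000, 2.0000)

each cable: (A_i−P)·(A_i−P) = L_i²; let c_i = ‖A_i‖²−L_i²
c_1 = 0.0000+25.0000−58.0000 = -33.0000
row 1: -20.0000x − 10.0000y = -160.0000  (c_2=127.0000)
row 2: -10.0000x − 10.0000y = -90.0000  (c_3=57.0000)
row 3: 0.0000x − 10.0000y = -20.0000  (c_4=-13.0000)
Cramer on rows 1–2 → x = 7.0000, y = 2.0000
check cable 4: ‖A_4−P‖² = 113.0000 ≈ L_4² = 113.0000 ✓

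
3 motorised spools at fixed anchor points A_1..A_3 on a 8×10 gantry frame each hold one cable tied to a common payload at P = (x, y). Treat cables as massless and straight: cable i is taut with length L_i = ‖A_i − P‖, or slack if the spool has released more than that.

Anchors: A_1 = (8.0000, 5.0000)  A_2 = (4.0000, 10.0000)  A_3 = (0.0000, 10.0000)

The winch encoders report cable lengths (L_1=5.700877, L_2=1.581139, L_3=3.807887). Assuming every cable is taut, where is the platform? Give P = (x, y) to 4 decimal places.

(3.5000, 8.5000)

each cable: (A_i−P)·(A_i−P) = L_i²; let q_i = ‖A_i‖²−L_i²
q_1 = 64.0000+25.0000−32.5000 = 56.5000
row 1: 8.0000x − 10.0000y = -57.0000  (q_2=113.5000)
row 2: 16.0000x − 10.0000y = -29.0000  (q_3=85.5000)
Cramer on rows 1–2 → x = 3.5000, y = 8.5000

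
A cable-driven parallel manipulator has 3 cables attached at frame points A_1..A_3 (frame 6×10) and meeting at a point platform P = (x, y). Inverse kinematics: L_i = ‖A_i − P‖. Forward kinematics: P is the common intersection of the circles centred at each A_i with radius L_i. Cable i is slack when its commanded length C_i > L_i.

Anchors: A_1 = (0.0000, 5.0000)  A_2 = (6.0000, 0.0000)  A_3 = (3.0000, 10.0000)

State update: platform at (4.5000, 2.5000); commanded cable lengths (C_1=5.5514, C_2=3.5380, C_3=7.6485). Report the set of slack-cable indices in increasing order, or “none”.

cable 1: √((-4.5000)²+(2.5000)²)=5.1478, C_1=5.5514: slack
cable 2: √((1.5000)²+(-2.5000)²)=2.9155, C_2=3.5380: slack
cable 3: √((-1.5000)²+(7.5000)²)=7.6485, C_3=7.6485: taut

1, 2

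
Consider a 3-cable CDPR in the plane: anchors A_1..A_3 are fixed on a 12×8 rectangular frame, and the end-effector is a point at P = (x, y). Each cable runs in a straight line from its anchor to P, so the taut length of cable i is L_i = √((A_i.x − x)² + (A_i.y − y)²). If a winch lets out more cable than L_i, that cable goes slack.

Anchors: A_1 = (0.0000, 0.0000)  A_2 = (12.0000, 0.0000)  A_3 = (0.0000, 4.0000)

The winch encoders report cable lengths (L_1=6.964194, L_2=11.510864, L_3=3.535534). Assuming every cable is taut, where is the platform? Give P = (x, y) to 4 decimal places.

expand ‖A_i−P‖²=L_i² and subtract eq 1 (k_i ≔ ‖A_i‖²−L_i²)
k_1 = 0.0000+0.0000−48.5000 = -48.5000
eq1−eq2 → [-24.0000  0.0000]·P = -60.0000
eq1−eq3 → [0.0000  -8.0000]·P = -52.0000
2×2 solve → P = (2.5000, 6.5000)

(2.5000, 6.5000)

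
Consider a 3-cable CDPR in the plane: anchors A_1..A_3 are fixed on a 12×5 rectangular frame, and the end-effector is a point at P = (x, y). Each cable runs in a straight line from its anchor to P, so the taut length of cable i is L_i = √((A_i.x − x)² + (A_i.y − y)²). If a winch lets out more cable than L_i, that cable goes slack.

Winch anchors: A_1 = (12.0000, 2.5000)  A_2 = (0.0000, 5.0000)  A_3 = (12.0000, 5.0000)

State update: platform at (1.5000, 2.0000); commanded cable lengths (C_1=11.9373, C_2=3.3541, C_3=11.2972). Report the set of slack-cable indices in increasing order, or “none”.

cable 1: √((10.5000)²+(0.5000)²)=10.5119, C_1=11.9373: slack
cable 2: √((-1.5000)²+(3.0000)²)=3.3541, C_2=3.3541: taut
cable 3: √((10.5000)²+(3.0000)²)=10.9202, C_3=11.2972: slack

1, 3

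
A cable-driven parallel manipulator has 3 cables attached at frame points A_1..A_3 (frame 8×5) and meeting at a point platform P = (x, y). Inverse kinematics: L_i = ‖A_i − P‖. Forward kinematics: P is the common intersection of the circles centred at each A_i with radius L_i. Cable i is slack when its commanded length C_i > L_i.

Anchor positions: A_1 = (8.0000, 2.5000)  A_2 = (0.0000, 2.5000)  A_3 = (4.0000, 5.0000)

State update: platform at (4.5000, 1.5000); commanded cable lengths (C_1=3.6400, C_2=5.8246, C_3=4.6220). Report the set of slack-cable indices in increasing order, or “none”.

cable 1: √((3.5000)²+(1.0000)²)=3.6401, C_1=3.6400: taut
cable 2: √((-4.5000)²+(1.0000)²)=4.6098, C_2=5.8246: slack
cable 3: √((-0.5000)²+(3.5000)²)=3.5355, C_3=4.6220: slack

2, 3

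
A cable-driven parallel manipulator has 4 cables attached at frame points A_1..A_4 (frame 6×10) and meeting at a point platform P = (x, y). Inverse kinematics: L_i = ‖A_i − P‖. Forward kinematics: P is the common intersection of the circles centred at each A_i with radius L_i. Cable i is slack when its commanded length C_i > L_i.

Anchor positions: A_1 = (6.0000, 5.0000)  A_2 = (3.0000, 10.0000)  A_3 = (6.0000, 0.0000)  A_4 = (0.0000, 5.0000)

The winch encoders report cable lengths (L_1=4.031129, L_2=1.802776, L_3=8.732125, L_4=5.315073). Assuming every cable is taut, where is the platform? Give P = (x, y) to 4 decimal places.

expand ‖A_i−P‖²=L_i² and subtract eq 1 (c_i ≔ ‖A_i‖²−L_i²)
c_1 = 36.0000+25.0000−16.2500 = 44.7500
eq1−eq2 → [6.0000  -10.0000]·P = -61.0000
eq1−eq3 → [0.0000  10.0000]·P = 85.0000
eq1−eq4 → [12.0000  0.0000]·P = 48.0000
2×2 solve → P = (4.0000, 8.5000)
check cable 4: ‖A_4−P‖² = 28.2500 ≈ L_4² = 28.2500 ✓

(4.0000, 8.5000)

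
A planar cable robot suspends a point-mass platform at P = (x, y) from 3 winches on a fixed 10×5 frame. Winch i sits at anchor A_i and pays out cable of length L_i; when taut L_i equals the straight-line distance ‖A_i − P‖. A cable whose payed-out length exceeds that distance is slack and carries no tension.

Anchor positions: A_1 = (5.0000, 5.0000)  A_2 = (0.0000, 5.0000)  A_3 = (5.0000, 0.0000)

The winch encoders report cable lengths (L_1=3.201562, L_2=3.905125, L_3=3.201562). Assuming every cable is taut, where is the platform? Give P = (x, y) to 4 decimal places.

circle eqns → linear via eq_j − eq_1; set k_j = A_j·A_j − L_j²
k_1 = 25.0000+25.0000−10.2500 = 39.7500
10.0000·x + 0.0000·y = k_1−k_2 = 30.0000
0.0000·x + 10.0000·y = k_1−k_3 = 25.0000
solve first two rows → x=3.0000, y=2.5000

(3.0000, 2.5000)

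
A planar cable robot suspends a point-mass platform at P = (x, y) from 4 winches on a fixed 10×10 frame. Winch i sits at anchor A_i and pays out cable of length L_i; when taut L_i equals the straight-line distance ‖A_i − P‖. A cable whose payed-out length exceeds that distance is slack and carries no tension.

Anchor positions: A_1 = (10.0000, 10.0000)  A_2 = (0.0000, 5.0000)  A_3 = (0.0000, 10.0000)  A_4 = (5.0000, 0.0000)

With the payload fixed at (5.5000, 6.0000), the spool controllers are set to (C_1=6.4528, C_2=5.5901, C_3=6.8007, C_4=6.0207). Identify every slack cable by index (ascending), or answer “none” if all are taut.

1

cable 1: L_1 = ‖A_1−P‖ = 6.0208;  C_1 = 6.4528 → slack
cable 2: L_2 = ‖A_2−P‖ = 5.5902;  C_2 = 5.5901 → taut
cable 3: L_3 = ‖A_3−P‖ = 6.8007;  C_3 = 6.8007 → taut
cable 4: L_4 = ‖A_4−P‖ = 6.0208;  C_4 = 6.0207 → taut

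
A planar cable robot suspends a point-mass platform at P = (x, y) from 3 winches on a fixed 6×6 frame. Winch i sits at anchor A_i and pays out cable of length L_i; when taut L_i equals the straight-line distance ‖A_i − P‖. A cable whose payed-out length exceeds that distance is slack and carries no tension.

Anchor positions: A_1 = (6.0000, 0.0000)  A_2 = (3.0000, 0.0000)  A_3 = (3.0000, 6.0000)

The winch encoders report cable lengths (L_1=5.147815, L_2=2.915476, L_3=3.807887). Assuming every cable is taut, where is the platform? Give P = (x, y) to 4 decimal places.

(1.5000, 2.5000)

circle eqns → linear via eq_j − eq_1; set c_j = A_j·A_j − L_j²
c_1 = 36.0000+0.0000−26.5000 = 9.5000
6.0000·x + 0.0000·y = c_1−c_2 = 9.0000
6.0000·x − 12.0000·y = c_1−c_3 = -21.0000
solve first two rows → x=1.5000, y=2.5000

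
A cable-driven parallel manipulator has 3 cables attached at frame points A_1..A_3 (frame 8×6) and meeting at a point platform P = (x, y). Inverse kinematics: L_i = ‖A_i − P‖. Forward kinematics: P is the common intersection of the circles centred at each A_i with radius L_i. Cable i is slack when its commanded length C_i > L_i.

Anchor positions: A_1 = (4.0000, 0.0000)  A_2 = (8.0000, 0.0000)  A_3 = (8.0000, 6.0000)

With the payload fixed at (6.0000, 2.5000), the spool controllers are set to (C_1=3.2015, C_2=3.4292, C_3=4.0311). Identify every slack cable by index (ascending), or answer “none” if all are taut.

2

cable 1: L_1 = ‖A_1−P‖ = 3.2016;  C_1 = 3.2015 → taut
cable 2: L_2 = ‖A_2−P‖ = 3.2016;  C_2 = 3.4292 → slack
cable 3: L_3 = ‖A_3−P‖ = 4.0311;  C_3 = 4.0311 → taut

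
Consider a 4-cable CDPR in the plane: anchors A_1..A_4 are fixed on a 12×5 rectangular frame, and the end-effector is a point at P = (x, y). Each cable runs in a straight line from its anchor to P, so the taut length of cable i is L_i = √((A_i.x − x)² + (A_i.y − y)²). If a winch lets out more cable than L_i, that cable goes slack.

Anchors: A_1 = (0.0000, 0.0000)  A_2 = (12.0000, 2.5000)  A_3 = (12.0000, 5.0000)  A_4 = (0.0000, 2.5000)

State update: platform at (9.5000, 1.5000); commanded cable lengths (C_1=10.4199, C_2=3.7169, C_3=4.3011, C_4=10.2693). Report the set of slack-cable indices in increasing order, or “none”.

1, 2, 4

i=1: geometric 9.6177 vs commanded 10.4199 ⇒ slack
i=2: geometric 2.6926 vs commanded 3.7169 ⇒ slack
i=3: geometric 4.3012 vs commanded 4.3011 ⇒ taut
i=4: geometric 9.5525 vs commanded 10.2693 ⇒ slack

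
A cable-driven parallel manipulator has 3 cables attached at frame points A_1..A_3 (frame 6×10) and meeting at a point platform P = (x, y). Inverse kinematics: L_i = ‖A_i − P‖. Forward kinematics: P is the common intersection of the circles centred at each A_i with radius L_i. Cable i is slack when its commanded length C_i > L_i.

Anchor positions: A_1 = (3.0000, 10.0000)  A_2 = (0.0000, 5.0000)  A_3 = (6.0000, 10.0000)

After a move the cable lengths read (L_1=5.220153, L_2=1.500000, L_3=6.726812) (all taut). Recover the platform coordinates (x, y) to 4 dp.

(1.5000, 5.0000)

each cable: (A_i−P)·(A_i−P) = L_i²; let c_i = ‖A_i‖²−L_i²
c_1 = 9.0000+100.0000−27.2500 = 81.7500
row 1: 6.0000x + 10.0000y = 59.0000  (c_2=22.7500)
row 2: -6.0000x + 0.0000y = -9.0000  (c_3=90.7500)
Cramer on rows 1–2 → x = 1.5000, y = 5.0000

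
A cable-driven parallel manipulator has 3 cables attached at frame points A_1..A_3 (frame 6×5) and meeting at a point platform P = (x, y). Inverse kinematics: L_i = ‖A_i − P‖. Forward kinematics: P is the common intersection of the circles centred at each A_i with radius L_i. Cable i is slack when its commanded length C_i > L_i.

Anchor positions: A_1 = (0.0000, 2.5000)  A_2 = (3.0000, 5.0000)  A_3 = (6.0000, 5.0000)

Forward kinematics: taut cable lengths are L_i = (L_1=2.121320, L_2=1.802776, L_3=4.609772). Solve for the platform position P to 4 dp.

(1.5000, 4.0000)

expand ‖A_i−P‖²=L_i² and subtract eq 1 (k_i ≔ ‖A_i‖²−L_i²)
k_1 = 0.0000+6.2500−4.5000 = 1.7500
eq1−eq2 → [-6.0000  -5.0000]·P = -29.0000
eq1−eq3 → [-12.0000  -5.0000]·P = -38.0000
2×2 solve → P = (1.5000, 4.0000)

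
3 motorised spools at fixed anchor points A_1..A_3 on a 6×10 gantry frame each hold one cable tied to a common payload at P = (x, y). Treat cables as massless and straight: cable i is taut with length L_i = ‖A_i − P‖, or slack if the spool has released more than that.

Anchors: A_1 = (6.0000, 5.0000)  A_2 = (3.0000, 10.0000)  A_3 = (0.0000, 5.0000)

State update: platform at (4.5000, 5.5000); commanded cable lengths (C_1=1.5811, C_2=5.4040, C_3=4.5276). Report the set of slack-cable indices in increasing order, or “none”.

cable 1: √((1.5000)²+(-0.5000)²)=1.5811, C_1=1.5811: taut
cable 2: √((-1.5000)²+(4.5000)²)=4.7434, C_2=5.4040: slack
cable 3: √((-4.5000)²+(-0.5000)²)=4.5277, C_3=4.5276: taut

2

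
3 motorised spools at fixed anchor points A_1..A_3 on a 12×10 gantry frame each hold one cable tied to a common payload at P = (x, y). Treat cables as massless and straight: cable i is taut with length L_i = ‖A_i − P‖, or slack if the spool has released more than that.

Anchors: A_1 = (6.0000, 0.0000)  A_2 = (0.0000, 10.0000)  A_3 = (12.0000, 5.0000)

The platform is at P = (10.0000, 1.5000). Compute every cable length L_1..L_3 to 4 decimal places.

L_1 = √((6.0000−10.0000)² + (0.0000−1.5000)²) = 4.2720
L_2 = √((0.0000−10.0000)² + (10.0000−1.5000)²) = 13.1244
L_3 = √((12.0000−10.0000)² + (5.0000−1.5000)²) = 4.0311

(4.2720, 13.1244, 4.0311)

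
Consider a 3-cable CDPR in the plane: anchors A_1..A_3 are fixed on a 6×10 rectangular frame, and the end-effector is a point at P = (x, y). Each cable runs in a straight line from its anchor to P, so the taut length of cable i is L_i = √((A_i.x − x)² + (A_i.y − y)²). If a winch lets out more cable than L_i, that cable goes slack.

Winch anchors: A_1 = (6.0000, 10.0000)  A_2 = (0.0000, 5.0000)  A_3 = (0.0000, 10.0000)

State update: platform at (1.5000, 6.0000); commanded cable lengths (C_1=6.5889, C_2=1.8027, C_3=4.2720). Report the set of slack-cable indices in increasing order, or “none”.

cable 1: √((4.5000)²+(4.0000)²)=6.0208, C_1=6.5889: slack
cable 2: √((-1.5000)²+(-1.0000)²)=1.8028, C_2=1.8027: taut
cable 3: √((-1.5000)²+(4.0000)²)=4.2720, C_3=4.2720: taut

1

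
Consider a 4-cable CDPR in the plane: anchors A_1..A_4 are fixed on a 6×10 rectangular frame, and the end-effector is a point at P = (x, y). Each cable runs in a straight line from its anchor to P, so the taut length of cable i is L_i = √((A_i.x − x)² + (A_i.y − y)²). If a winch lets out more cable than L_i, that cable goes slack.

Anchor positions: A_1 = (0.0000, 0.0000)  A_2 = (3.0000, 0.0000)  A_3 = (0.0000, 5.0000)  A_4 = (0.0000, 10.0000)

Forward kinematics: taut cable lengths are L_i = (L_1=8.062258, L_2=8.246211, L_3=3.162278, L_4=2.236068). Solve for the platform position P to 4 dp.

(1.0000, 8.0000)

each cable: (A_i−P)·(A_i−P) = L_i²; let k_i = ‖A_i‖²−L_i²
k_1 = 0.0000+0.0000−65.0000 = -65.0000
row 1: -6.0000x + 0.0000y = -6.0000  (k_2=-59.0000)
row 2: 0.0000x − 10.0000y = -80.0000  (k_3=15.0000)
row 3: 0.0000x − 20.0000y = -160.0000  (k_4=95.0000)
Cramer on rows 1–2 → x = 1.0000, y = 8.0000
check cable 4: ‖A_4−P‖² = 5.0000 ≈ L_4² = 5.0000 ✓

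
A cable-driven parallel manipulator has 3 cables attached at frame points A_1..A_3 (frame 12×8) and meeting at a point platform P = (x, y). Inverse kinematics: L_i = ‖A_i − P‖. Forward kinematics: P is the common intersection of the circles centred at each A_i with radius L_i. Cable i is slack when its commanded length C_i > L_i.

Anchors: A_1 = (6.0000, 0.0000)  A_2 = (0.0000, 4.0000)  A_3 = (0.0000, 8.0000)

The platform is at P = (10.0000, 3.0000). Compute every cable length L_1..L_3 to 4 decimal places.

(5.0000, 10.0499, 11.1803)

L_1 = √((6.0000−10.0000)² + (0.0000−3.0000)²) = 5.0000
L_2 = √((0.0000−10.0000)² + (4.0000−3.0000)²) = 10.0499
L_3 = √((0.0000−10.0000)² + (8.0000−3.0000)²) = 11.1803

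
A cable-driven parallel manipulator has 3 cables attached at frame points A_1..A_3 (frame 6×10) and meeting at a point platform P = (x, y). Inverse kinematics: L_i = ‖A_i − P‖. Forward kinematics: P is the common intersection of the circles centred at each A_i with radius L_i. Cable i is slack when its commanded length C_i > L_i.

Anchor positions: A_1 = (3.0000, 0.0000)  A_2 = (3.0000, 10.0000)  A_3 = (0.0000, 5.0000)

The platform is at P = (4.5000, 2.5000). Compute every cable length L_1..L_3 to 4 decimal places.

cable 1: Δx=-1.5000, Δy=-2.5000; L_1 = √(Δx²+Δy²) = 2.9155
cable 2: Δx=-1.5000, Δy=7.5000; L_2 = √(Δx²+Δy²) = 7.6485
cable 3: Δx=-4.5000, Δy=2.5000; L_3 = √(Δx²+Δy²) = 5.1478

(2.9155, 7.6485, 5.1478)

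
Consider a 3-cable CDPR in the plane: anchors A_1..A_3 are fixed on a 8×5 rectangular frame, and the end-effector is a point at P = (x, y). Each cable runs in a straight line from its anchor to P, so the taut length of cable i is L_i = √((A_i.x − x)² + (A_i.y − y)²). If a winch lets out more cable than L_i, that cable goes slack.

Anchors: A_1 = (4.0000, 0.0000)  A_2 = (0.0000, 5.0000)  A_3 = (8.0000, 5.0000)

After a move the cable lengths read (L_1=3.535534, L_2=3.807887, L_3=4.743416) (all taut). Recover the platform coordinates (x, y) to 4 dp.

circle eqns → linear via eq_j − eq_1; set c_j = A_j·A_j − L_j²
c_1 = 16.0000+0.0000−12.5000 = 3.5000
8.0000·x − 10.0000·y = c_1−c_2 = -7.0000
-8.0000·x − 10.0000·y = c_1−c_3 = -63.0000
solve first two rows → x=3.5000, y=3.5000

(3.5000, 3.5000)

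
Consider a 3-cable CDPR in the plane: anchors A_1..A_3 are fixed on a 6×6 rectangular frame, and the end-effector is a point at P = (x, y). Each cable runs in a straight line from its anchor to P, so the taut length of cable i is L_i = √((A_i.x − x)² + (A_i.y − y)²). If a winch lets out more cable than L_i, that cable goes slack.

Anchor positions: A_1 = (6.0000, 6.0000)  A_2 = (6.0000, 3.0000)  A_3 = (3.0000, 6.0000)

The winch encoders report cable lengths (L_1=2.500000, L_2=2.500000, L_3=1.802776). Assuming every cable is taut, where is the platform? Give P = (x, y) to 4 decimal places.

circle eqns → linear via eq_j − eq_1; set c_j = A_j·A_j − L_j²
c_1 = 36.0000+36.0000−6.2500 = 65.7500
0.0000·x + 6.0000·y = c_1−c_2 = 27.0000
6.0000·x + 0.0000·y = c_1−c_3 = 24.0000
solve first two rows → x=4.0000, y=4.5000

(4.0000, 4.5000)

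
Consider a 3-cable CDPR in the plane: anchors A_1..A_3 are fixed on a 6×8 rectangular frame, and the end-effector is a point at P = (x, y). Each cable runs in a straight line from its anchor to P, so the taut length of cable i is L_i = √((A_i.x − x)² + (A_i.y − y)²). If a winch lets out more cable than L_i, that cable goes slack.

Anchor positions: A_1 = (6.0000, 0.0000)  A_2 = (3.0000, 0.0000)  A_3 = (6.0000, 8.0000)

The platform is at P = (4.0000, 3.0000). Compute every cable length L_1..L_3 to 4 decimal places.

cable 1: Δx=2.0000, Δy=-3.0000; L_1 = √(Δx²+Δy²) = 3.6056
cable 2: Δx=-1.0000, Δy=-3.0000; L_2 = √(Δx²+Δy²) = 3.1623
cable 3: Δx=2.0000, Δy=5.0000; L_3 = √(Δx²+Δy²) = 5.3852

(3.6056, 3.1623, 5.3852)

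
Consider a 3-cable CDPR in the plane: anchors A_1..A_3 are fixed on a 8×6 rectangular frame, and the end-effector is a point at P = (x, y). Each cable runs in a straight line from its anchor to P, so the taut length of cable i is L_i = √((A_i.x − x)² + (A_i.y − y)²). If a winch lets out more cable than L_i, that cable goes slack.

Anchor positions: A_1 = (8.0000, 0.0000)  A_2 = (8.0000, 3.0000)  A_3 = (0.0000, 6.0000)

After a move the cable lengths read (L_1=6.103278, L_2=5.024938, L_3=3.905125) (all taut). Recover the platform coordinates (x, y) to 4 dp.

each cable: (A_i−P)·(A_i−P) = L_i²; let c_i = ‖A_i‖²−L_i²
c_1 = 64.0000+0.0000−37.2500 = 26.7500
row 1: 0.0000x − 6.0000y = -21.0000  (c_2=47.7500)
row 2: 16.0000x − 12.0000y = 6.0000  (c_3=20.7500)
Cramer on rows 1–2 → x = 3.0000, y = 3.5000

(3.0000, 3.5000)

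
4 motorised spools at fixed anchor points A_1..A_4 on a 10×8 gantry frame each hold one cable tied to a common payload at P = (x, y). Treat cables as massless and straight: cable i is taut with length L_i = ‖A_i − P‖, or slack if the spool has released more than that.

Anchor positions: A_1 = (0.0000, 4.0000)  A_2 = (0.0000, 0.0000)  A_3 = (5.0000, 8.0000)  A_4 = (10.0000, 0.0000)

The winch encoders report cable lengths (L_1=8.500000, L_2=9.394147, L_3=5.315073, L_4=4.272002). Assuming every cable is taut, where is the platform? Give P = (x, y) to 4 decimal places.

(8.5000, 4.0000)

circle eqns → linear via eq_j − eq_1; set q_j = A_j·A_j − L_j²
q_1 = 0.0000+16.0000−72.2500 = -56.2500
0.0000·x + 8.0000·y = q_1−q_2 = 32.0000
-10.0000·x − 8.0000·y = q_1−q_3 = -117.0000
-20.0000·x + 8.0000·y = q_1−q_4 = -138.0000
solve first two rows → x=8.5000, y=4.0000
check cable 4: ‖A_4−P‖² = 18.2500 ≈ L_4² = 18.2500 ✓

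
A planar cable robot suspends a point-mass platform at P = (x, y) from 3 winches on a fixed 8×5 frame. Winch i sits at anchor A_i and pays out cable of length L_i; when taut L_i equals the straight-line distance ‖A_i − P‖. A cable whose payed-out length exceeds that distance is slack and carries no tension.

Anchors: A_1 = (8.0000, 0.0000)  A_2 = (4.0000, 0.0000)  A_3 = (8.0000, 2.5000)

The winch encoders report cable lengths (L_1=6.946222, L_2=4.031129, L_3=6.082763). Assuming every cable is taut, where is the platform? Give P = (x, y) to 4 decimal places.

(2.0000, 3.5000)

each cable: (A_i−P)·(A_i−P) = L_i²; let k_i = ‖A_i‖²−L_i²
k_1 = 64.0000+0.0000−48.2500 = 15.7500
row 1: 8.0000x + 0.0000y = 16.0000  (k_2=-0.2500)
row 2: 0.0000x − 5.0000y = -17.5000  (k_3=33.2500)
Cramer on rows 1–2 → x = 2.0000, y = 3.5000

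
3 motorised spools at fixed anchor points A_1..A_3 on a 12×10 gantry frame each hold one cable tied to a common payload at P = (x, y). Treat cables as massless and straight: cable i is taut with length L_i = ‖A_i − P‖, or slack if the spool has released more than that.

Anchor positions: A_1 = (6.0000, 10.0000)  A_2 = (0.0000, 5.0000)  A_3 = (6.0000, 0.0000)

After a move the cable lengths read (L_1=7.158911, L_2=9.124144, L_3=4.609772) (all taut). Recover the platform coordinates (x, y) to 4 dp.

(9.0000, 3.5000)

circle eqns → linear via eq_j − eq_1; set q_j = A_j·A_j − L_j²
q_1 = 36.0000+100.0000−51.2500 = 84.7500
12.0000·x + 10.0000·y = q_1−q_2 = 143.0000
0.0000·x + 20.0000·y = q_1−q_3 = 70.0000
solve first two rows → x=9.0000, y=3.5000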